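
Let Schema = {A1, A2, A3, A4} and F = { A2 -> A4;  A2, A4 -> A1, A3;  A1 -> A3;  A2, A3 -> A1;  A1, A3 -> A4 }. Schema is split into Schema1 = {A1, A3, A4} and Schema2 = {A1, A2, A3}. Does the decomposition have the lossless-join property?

Common attributes: Schema1 ∩ Schema2 = {A1, A3}.
Closure of {A1, A3}: A1, A3 → A4 applies, adding A4. So (A1, A3)⁺ = {A1, A3, A4}.
This closure contains every attribute of Schema1, so Schema1 ∩ Schema2 → Schema1. The join is lossless.

Yes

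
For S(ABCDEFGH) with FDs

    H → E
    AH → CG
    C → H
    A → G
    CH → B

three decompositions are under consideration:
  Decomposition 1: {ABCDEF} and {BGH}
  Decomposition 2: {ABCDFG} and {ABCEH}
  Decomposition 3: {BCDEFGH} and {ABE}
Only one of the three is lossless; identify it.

Decomposition 1: common = {B}, closure = {B} → lossy.
Decomposition 2: common = {ABC}, closure = {ABCEGH} → lossless.
Decomposition 3: common = {BE}, closure = {BE} → lossy.

Decomposition 2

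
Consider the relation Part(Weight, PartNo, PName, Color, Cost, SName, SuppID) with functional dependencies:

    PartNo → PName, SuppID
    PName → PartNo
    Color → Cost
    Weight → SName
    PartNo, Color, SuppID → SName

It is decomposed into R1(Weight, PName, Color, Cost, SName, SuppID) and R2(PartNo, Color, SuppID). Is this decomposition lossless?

No

Common attributes: R1 ∩ R2 = {Color, SuppID}.
Closure of {Color, SuppID}: Color → Cost applies, adding Cost. So (Color, SuppID)⁺ = {Color, Cost, SuppID}.
The closure contains neither all of R1 = {Weight, PName, Color, Cost, SName, SuppID} nor all of R2 = {PartNo, Color, SuppID}, so the common attributes are not a superkey of either fragment. The join is lossy.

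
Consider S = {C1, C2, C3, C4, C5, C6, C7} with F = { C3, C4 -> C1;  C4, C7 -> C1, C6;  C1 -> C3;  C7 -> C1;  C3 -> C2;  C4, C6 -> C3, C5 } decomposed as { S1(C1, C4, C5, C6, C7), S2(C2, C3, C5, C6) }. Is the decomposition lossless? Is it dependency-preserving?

Lossless test: (C5, C6)⁺ = {C5, C6}, which is a superkey of neither fragment — lossy.
Dependency preservation: the restricted closure of {C3, C4} across the fragments never reaches {C1}, so C3, C4 → C1 cannot be enforced without a join — not preserved.

lossy and not dependency-preserving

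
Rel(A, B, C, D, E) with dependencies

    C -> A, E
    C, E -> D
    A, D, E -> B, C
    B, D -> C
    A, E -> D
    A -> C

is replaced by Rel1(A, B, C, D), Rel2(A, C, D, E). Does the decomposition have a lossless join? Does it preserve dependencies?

lossless and dependency-preserving

Lossless test: (A, C, D)⁺ = {A, B, C, D, E}, which contains all of one fragment — lossless.
Dependency preservation: A, D, E → B, C is not contained in any single fragment, but the restricted closure of its left-hand side across the fragments still reaches the right-hand side; the remaining FDs each lie inside some fragment. All dependencies are preserved.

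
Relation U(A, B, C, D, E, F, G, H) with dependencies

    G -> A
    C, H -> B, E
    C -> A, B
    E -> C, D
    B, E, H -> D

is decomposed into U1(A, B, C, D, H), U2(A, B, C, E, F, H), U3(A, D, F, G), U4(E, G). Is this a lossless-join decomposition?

Chase test. Columns are A, B, C, D, E, F, G, H; row i has aⱼ where attribute j ∈ Ui, else bᵢⱼ.
Initial tableau (one row per fragment):
  row 1: a1 a2 a3 a4 b15 b16 b17 a8
  row 2: a1 a2 a3 b24 a5 a6 b27 a8
  row 3: a1 b32 b33 a4 b35 a6 a7 b38
  row 4: b41 b42 b43 b44 a5 b46 a7 b48
Rows 3 and 4 agree on G; apply G→A and equate their A entries.
Rows 1 and 2 agree on C, H; apply C, H→B, E and equate their B, E entries.
Rows 1 and 2 agree on E; apply E→C, D and equate their C, D entries.
Rows 1 and 4 agree on E; apply E→C, D and equate their C, D entries.
Rows 1 and 4 agree on C; apply C→A, B and equate their A, B entries.
No row becomes fully distinguished — the join is lossy.

No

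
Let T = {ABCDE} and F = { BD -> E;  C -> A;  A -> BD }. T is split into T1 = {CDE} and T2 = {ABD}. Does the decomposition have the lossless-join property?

No

Common attributes: T1 ∩ T2 = {D}.
No dependency enlarges {D}, so (D)⁺ = {D}.
The closure contains neither all of T1 = {CDE} nor all of T2 = {ABD}, so the common attributes are not a superkey of either fragment. The join is lossy.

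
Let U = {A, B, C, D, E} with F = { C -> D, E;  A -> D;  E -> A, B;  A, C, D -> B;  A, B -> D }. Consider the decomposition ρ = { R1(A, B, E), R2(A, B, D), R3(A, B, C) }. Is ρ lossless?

Chase test. Columns are A, B, C, D, E; row i has aⱼ where attribute j ∈ Ri, else bᵢⱼ.
Initial tableau (one row per fragment):
  row 1: a1 a2 b13 b14 a5
  row 2: a1 a2 b23 a4 b25
  row 3: a1 a2 a3 b34 b35
Rows 1 and 2 agree on A; apply A→D and equate their D entries.
Rows 1 and 3 agree on A; apply A→D and equate their D entries.
No row becomes fully distinguished — the join is lossy.

No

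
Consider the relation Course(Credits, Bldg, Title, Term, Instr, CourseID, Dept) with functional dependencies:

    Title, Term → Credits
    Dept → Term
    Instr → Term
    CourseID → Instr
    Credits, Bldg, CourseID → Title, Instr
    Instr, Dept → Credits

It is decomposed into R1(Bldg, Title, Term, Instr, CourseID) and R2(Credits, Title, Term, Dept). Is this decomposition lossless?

No

Common attributes: R1 ∩ R2 = {Title, Term}.
Closure of {Title, Term}: Title, Term → Credits applies, adding Credits. So (Title, Term)⁺ = {Credits, Title, Term}.
The closure contains neither all of R1 = {Bldg, Title, Term, Instr, CourseID} nor all of R2 = {Credits, Title, Term, Dept}, so the common attributes are not a superkey of either fragment. The join is lossy.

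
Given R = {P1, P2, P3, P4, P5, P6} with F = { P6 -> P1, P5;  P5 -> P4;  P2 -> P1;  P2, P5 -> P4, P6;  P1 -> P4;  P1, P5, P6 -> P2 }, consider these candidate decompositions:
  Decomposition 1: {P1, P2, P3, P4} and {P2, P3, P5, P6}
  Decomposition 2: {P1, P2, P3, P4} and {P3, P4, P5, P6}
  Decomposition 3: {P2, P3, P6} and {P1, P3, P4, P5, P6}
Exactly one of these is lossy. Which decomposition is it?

Decomposition 1: common = {P2, P3}, closure = {P1, P2, P3, P4} → lossless.
Decomposition 2: common = {P3, P4}, closure = {P3, P4} → lossy.
Decomposition 3: common = {P3, P6}, closure = {P1, P2, P3, P4, P5, P6} → lossless.

Decomposition 2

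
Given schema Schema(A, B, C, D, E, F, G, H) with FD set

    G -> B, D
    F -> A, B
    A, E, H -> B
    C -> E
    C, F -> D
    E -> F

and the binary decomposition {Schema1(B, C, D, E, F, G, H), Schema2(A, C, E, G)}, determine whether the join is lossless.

Yes

Common attributes: Schema1 ∩ Schema2 = {C, E, G}.
Closure of {C, E, G}: G → B, D applies, adding B, D; E → F applies, adding F; F → A, B applies, adding A. So (C, E, G)⁺ = {A, B, C, D, E, F, G}.
This closure contains every attribute of Schema2, so Schema1 ∩ Schema2 → Schema2. The join is lossless.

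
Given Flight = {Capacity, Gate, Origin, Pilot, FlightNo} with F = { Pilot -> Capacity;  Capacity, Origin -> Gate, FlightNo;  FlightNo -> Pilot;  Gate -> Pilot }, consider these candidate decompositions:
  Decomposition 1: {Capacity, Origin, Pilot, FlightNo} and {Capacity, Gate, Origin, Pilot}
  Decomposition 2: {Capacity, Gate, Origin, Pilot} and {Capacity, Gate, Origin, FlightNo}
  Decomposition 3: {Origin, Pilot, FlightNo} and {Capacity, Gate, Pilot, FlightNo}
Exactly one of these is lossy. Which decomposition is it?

Decomposition 1: common = {Capacity, Origin, Pilot}, closure = {Capacity, Gate, Origin, Pilot, FlightNo} → lossless.
Decomposition 2: common = {Capacity, Gate, Origin}, closure = {Capacity, Gate, Origin, Pilot, FlightNo} → lossless.
Decomposition 3: common = {Pilot, FlightNo}, closure = {Capacity, Pilot, FlightNo} → lossy.

Decomposition 3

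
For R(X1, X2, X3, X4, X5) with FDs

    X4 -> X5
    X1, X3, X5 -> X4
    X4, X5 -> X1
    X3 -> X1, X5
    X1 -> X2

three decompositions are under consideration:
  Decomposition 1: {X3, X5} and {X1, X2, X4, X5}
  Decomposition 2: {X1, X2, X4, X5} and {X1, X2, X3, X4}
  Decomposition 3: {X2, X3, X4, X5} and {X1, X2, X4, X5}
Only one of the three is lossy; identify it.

Decomposition 1

Decomposition 1: common = {X5}, closure = {X5} → lossy.
Decomposition 2: common = {X1, X2, X4}, closure = {X1, X2, X4, X5} → lossless.
Decomposition 3: common = {X2, X4, X5}, closure = {X1, X2, X4, X5} → lossless.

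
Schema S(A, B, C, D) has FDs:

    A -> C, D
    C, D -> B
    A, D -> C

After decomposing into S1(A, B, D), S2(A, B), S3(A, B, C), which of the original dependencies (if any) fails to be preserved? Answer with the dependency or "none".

C, D -> B

Check C, D → B: no single fragment contains all of {B, C, D}, and the restricted closure of {C, D} across the fragments never reaches {B}.
A → C, D is preserved.
A, D → C is preserved.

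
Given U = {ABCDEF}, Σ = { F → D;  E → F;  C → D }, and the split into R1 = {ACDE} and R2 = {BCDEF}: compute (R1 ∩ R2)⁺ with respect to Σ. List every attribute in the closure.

CDEF

R1 ∩ R2 = {CDE}.
E → F applies, adding F
Closure: {CDEF}.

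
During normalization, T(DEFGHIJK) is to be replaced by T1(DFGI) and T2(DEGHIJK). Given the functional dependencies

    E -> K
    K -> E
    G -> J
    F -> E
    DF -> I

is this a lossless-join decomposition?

Common attributes: T1 ∩ T2 = {DGI}.
Closure of {DGI}: G → J applies, adding J. So (DGI)⁺ = {DGIJ}.
The closure contains neither all of T1 = {DFGI} nor all of T2 = {DEGHIJK}, so the common attributes are not a superkey of either fragment. The join is lossy.

No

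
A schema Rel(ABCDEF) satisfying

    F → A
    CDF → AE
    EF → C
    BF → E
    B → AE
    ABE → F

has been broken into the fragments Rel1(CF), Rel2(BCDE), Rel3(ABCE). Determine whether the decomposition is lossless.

Chase test. Columns are ABCDEF; row i has aⱼ where attribute j ∈ Reli, else bᵢⱼ.
Initial tableau (one row per fragment):
  row 1: b11 b12 a3 b14 b15 a6
  row 2: b21 a2 a3 a4 a5 b26
  row 3: a1 a2 a3 b34 a5 b36
Rows 2 and 3 agree on B; apply B→AE and equate their AE entries.
Rows 2 and 3 agree on ABE; apply ABE→F and equate their F entries.
No row becomes fully distinguished — the join is lossy.

No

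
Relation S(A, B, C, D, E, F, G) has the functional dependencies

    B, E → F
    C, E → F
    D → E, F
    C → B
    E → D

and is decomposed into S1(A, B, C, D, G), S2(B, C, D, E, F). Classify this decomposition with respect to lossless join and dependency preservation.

Lossless test: (B, C, D)⁺ = {B, C, D, E, F}, which contains all of one fragment — lossless.
Dependency preservation: every FD's attributes lie within a single fragment, so each can be enforced locally — preserved.

lossless and dependency-preserving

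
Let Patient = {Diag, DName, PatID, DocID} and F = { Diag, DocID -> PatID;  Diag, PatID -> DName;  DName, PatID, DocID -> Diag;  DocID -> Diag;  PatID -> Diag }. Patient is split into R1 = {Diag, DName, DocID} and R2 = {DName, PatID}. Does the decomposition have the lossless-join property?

Common attributes: R1 ∩ R2 = {DName}.
No dependency enlarges {DName}, so (DName)⁺ = {DName}.
The closure contains neither all of R1 = {Diag, DName, DocID} nor all of R2 = {DName, PatID}, so the common attributes are not a superkey of either fragment. The join is lossy.

No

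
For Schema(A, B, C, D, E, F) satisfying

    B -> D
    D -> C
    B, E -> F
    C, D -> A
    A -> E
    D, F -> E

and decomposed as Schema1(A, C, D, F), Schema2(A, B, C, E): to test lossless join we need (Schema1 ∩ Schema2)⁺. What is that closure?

A, C, E

Schema1 ∩ Schema2 = {A, C}.
A → E applies, adding E
Closure: {A, C, E}.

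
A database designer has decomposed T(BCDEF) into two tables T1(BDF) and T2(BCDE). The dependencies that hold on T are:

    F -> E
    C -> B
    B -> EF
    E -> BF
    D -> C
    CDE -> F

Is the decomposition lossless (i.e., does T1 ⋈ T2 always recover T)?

Common attributes: T1 ∩ T2 = {BD}.
Closure of {BD}: B → EF applies, adding EF; D → C applies, adding C. So (BD)⁺ = {BCDEF}.
This closure contains every attribute of T1, so T1 ∩ T2 → T1. The join is lossless.

Yes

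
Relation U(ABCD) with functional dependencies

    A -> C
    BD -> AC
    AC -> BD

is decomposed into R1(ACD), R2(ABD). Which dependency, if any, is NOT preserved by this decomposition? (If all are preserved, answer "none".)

A → C lies within R1.
BD → AC: restricted closure across fragments reaches AC.
AC → BD: restricted closure across fragments reaches BD.
Every dependency is enforceable on the fragments, so the decomposition is dependency-preserving.

none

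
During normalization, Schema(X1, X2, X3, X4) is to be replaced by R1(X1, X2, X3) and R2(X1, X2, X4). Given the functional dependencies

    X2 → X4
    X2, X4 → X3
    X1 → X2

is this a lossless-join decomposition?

Yes

Common attributes: R1 ∩ R2 = {X1, X2}.
Closure of {X1, X2}: X2 → X4 applies, adding X4; X2, X4 → X3 applies, adding X3. So (X1, X2)⁺ = {X1, X2, X3, X4}.
This closure contains every attribute of R1, so R1 ∩ R2 → R1. The join is lossless.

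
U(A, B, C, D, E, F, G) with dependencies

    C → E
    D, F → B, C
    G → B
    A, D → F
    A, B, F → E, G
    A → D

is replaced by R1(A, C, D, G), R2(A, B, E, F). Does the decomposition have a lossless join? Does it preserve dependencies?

Lossless test: (A)⁺ = {A, B, C, D, E, F, G}, which contains all of one fragment — lossless.
Dependency preservation: the restricted closure of {C} across the fragments never reaches {E}, so C → E cannot be enforced without a join — not preserved.

lossless but not dependency-preserving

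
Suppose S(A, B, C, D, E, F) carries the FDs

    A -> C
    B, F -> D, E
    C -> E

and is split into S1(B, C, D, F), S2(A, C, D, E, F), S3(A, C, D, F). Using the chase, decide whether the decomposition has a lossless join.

Chase test. Columns are A, B, C, D, E, F; row i has aⱼ where attribute j ∈ Si, else bᵢⱼ.
Initial tableau (one row per fragment):
  row 1: b11 a2 a3 a4 b15 a6
  row 2: a1 b22 a3 a4 a5 a6
  row 3: a1 b32 a3 a4 b35 a6
Rows 1 and 2 agree on C; apply C→E and equate their E entries.
Rows 1 and 3 agree on C; apply C→E and equate their E entries.
No row becomes fully distinguished — the join is lossy.

No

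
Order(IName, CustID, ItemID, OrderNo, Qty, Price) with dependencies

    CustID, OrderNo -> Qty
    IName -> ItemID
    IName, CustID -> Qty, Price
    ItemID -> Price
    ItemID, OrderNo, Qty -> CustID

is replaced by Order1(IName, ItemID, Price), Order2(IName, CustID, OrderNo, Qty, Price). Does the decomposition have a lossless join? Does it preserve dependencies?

lossless but not dependency-preserving

Lossless test: (IName, Price)⁺ = {IName, ItemID, Price}, which contains all of one fragment — lossless.
Dependency preservation: the restricted closure of {ItemID, OrderNo, Qty} across the fragments never reaches {CustID}, so ItemID, OrderNo, Qty → CustID cannot be enforced without a join — not preserved.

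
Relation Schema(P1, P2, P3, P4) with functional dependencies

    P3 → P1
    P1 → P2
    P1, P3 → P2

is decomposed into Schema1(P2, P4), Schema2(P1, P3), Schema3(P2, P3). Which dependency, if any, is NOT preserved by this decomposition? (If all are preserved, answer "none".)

P1 → P2

Check P1 → P2: no single fragment contains all of {P1, P2}, and the restricted closure of {P1} across the fragments never reaches {P2}.
P3 → P1 is preserved.
P1, P3 → P2 is preserved.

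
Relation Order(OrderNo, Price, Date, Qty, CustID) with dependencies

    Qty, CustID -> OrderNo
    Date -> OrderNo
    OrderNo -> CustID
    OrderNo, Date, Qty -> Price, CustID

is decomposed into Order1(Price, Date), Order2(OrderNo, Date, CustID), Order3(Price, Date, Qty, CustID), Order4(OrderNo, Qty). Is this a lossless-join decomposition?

Chase test. Columns are OrderNo, Price, Date, Qty, CustID; row i has aⱼ where attribute j ∈ Orderi, else bᵢⱼ.
Initial tableau (one row per fragment):
  row 1: b11 a2 a3 b14 b15
  row 2: a1 b22 a3 b24 a5
  row 3: b31 a2 a3 a4 a5
  row 4: a1 b42 b43 a4 b45
Rows 1 and 2 agree on Date; apply Date→OrderNo and equate their OrderNo entries.
Rows 1 and 3 agree on Date; apply Date→OrderNo and equate their OrderNo entries.
Rows 1 and 2 agree on OrderNo; apply OrderNo→CustID and equate their CustID entries.
Rows 1 and 4 agree on OrderNo; apply OrderNo→CustID and equate their CustID entries.
Row 3 is now all distinguished symbols — the join is lossless.

Yes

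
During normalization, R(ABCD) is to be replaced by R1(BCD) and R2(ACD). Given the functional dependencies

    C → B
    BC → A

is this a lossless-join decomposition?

Yes

Common attributes: R1 ∩ R2 = {CD}.
Closure of {CD}: C → B applies, adding B; BC → A applies, adding A. So (CD)⁺ = {ABCD}.
This closure contains every attribute of R1, so R1 ∩ R2 → R1. The join is lossless.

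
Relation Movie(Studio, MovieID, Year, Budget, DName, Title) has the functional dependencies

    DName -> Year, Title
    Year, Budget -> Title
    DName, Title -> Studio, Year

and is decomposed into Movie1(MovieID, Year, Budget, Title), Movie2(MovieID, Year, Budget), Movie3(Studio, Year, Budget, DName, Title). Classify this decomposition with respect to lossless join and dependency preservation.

lossy but dependency-preserving

Lossless test (chase): Rows 1 and 2 agree on Year, Budget; apply Year, Budget→Title and equate their Title entries. No row becomes fully distinguished — the join is lossy.
Dependency preservation: every FD's attributes lie within a single fragment, so each can be enforced locally — preserved.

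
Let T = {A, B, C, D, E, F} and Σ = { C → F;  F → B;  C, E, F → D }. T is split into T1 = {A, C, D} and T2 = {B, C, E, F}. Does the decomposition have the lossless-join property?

Common attributes: T1 ∩ T2 = {C}.
Closure of {C}: C → F applies, adding F; F → B applies, adding B. So (C)⁺ = {B, C, F}.
The closure contains neither all of T1 = {A, C, D} nor all of T2 = {B, C, E, F}, so the common attributes are not a superkey of either fragment. The join is lossy.

No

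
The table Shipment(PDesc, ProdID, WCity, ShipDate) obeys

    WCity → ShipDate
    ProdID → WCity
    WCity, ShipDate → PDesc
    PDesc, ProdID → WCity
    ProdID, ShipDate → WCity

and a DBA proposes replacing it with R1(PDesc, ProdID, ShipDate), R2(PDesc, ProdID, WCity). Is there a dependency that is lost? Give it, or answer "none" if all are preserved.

Check WCity → ShipDate: no single fragment contains all of {WCity, ShipDate}, and the restricted closure of {WCity} across the fragments never reaches {ShipDate}.
ProdID → WCity is preserved.
WCity, ShipDate → PDesc is preserved.
PDesc, ProdID → WCity is preserved.
ProdID, ShipDate → WCity is preserved.

WCity → ShipDate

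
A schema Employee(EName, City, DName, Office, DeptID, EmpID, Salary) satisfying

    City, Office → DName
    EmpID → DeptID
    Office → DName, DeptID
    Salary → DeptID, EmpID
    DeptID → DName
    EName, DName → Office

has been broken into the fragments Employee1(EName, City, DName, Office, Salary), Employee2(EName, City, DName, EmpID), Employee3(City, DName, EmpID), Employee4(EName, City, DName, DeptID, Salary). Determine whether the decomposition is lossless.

No

Chase test. Columns are EName, City, DName, Office, DeptID, EmpID, Salary; row i has aⱼ where attribute j ∈ Employeei, else bᵢⱼ.
Initial tableau (one row per fragment):
  row 1: a1 a2 a3 a4 b15 b16 a7
  row 2: a1 a2 a3 b24 b25 a6 b27
  row 3: b31 a2 a3 b34 b35 a6 b37
  row 4: a1 a2 a3 b44 a5 b46 a7
Rows 2 and 3 agree on EmpID; apply EmpID→DeptID and equate their DeptID entries.
Rows 1 and 4 agree on Salary; apply Salary→DeptID, EmpID and equate their DeptID, EmpID entries.
Rows 1 and 2 agree on EName, DName; apply EName, DName→Office and equate their Office entries.
Rows 1 and 4 agree on EName, DName; apply EName, DName→Office and equate their Office entries.
Rows 1 and 2 agree on Office; apply Office→DName, DeptID and equate their DName, DeptID entries.
No row becomes fully distinguished — the join is lossy.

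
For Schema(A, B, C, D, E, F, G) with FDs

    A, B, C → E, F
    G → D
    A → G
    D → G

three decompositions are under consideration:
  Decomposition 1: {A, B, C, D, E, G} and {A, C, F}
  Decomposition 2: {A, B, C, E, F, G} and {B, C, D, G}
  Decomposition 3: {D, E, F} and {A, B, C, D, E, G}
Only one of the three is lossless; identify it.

Decomposition 2

Decomposition 1: common = {A, C}, closure = {A, C, D, G} → lossy.
Decomposition 2: common = {B, C, G}, closure = {B, C, D, G} → lossless.
Decomposition 3: common = {D, E}, closure = {D, E, G} → lossy.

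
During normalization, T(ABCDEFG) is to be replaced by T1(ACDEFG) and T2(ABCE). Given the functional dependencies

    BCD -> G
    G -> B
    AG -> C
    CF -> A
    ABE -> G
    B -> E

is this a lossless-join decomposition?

Common attributes: T1 ∩ T2 = {ACE}.
No dependency enlarges {ACE}, so (ACE)⁺ = {ACE}.
The closure contains neither all of T1 = {ACDEFG} nor all of T2 = {ABCE}, so the common attributes are not a superkey of either fragment. The join is lossy.

No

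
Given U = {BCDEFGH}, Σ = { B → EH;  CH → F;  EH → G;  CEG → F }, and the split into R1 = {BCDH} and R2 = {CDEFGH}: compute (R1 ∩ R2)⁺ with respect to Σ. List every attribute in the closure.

R1 ∩ R2 = {CDH}.
CH → F applies, adding F
Closure: {CDFH}.

CDFH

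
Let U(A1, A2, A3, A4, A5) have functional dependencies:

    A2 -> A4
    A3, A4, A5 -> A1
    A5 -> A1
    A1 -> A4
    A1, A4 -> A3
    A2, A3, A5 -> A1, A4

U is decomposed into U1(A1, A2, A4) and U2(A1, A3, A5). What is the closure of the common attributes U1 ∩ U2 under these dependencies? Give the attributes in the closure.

U1 ∩ U2 = {A1}.
A1 → A4 applies, adding A4
A1, A4 → A3 applies, adding A3
Closure: {A1, A3, A4}.

A1, A3, A4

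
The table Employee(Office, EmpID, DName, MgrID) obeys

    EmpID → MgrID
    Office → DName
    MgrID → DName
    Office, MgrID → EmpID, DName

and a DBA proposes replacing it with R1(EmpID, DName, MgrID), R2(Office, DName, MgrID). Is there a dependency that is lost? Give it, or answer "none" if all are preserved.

Office, MgrID → EmpID, DName

Check Office, MgrID → EmpID, DName: no single fragment contains all of {Office, EmpID, DName, MgrID}, and the restricted closure of {Office, MgrID} across the fragments never reaches {EmpID, DName}.
EmpID → MgrID is preserved.
Office → DName is preserved.
MgrID → DName is preserved.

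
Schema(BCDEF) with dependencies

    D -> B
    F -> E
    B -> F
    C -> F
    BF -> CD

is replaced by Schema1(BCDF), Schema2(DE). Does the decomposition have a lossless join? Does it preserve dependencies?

Lossless test: (D)⁺ = {BCDEF}, which contains all of one fragment — lossless.
Dependency preservation: the restricted closure of {F} across the fragments never reaches {E}, so F → E cannot be enforced without a join — not preserved.

lossless but not dependency-preserving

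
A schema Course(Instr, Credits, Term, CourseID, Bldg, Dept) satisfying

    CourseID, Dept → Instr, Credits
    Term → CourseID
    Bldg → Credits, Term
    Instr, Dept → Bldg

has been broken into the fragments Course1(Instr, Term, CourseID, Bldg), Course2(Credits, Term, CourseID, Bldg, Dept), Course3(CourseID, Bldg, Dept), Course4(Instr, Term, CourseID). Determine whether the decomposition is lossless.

Chase test. Columns are Instr, Credits, Term, CourseID, Bldg, Dept; row i has aⱼ where attribute j ∈ Coursei, else bᵢⱼ.
Initial tableau (one row per fragment):
  row 1: a1 b12 a3 a4 a5 b16
  row 2: b21 a2 a3 a4 a5 a6
  row 3: b31 b32 b33 a4 a5 a6
  row 4: a1 b42 a3 a4 b45 b46
Rows 2 and 3 agree on CourseID, Dept; apply CourseID, Dept→Instr, Credits and equate their Instr, Credits entries.
Rows 1 and 2 agree on Bldg; apply Bldg→Credits, Term and equate their Credits, Term entries.
Rows 1 and 3 agree on Bldg; apply Bldg→Credits, Term and equate their Credits, Term entries.
No row becomes fully distinguished — the join is lossy.

No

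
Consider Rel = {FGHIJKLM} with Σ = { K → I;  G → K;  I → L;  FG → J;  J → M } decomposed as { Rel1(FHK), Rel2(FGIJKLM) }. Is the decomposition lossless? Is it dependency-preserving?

Lossless test: (FK)⁺ = {FIKL}, which is a superkey of neither fragment — lossy.
Dependency preservation: every FD's attributes lie within a single fragment, so each can be enforced locally — preserved.

lossy but dependency-preserving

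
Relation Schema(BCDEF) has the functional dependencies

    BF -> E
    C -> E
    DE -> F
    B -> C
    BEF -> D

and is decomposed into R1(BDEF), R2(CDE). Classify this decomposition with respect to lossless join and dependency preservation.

Lossless test: (DE)⁺ = {DEF}, which is a superkey of neither fragment — lossy.
Dependency preservation: the restricted closure of {B} across the fragments never reaches {C}, so B → C cannot be enforced without a join — not preserved.

lossy and not dependency-preserving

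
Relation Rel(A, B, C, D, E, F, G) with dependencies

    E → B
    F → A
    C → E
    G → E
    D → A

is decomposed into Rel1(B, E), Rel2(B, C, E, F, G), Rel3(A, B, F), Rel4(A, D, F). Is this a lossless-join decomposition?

No

Chase test. Columns are A, B, C, D, E, F, G; row i has aⱼ where attribute j ∈ Reli, else bᵢⱼ.
Initial tableau (one row per fragment):
  row 1: b11 a2 b13 b14 a5 b16 b17
  row 2: b21 a2 a3 b24 a5 a6 a7
  row 3: a1 a2 b33 b34 b35 a6 b37
  row 4: a1 b42 b43 a4 b45 a6 b47
Rows 2 and 3 agree on F; apply F→A and equate their A entries.
No row becomes fully distinguished — the join is lossy.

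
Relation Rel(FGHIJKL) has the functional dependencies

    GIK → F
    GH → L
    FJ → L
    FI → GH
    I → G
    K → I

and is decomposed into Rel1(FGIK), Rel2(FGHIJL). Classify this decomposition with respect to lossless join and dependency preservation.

Lossless test: (FGI)⁺ = {FGHIL}, which is a superkey of neither fragment — lossy.
Dependency preservation: every FD's attributes lie within a single fragment, so each can be enforced locally — preserved.

lossy but dependency-preserving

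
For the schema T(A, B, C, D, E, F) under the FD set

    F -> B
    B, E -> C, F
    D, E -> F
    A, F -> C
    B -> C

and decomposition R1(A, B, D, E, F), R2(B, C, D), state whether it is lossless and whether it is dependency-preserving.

Lossless test: (B, D)⁺ = {B, C, D}, which contains all of one fragment — lossless.
Dependency preservation: B, E → C, F; A, F → C are not contained in any single fragment, but the restricted closure of each left-hand side across the fragments still reaches the right-hand side; the remaining FDs each lie inside some fragment. All dependencies are preserved.

lossless and dependency-preserving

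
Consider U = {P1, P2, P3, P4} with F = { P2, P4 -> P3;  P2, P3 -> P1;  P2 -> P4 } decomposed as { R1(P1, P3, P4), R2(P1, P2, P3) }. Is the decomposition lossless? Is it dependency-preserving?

Lossless test: (P1, P3)⁺ = {P1, P3}, which is a superkey of neither fragment — lossy.
Dependency preservation: the restricted closure of {P2} across the fragments never reaches {P4}, so P2 → P4 cannot be enforced without a join — not preserved.

lossy and not dependency-preserving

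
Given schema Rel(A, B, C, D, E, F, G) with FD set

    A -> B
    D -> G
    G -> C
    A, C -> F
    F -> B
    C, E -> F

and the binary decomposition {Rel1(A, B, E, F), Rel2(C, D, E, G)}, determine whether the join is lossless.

Common attributes: Rel1 ∩ Rel2 = {E}.
No dependency enlarges {E}, so (E)⁺ = {E}.
The closure contains neither all of Rel1 = {A, B, E, F} nor all of Rel2 = {C, D, E, G}, so the common attributes are not a superkey of either fragment. The join is lossy.

No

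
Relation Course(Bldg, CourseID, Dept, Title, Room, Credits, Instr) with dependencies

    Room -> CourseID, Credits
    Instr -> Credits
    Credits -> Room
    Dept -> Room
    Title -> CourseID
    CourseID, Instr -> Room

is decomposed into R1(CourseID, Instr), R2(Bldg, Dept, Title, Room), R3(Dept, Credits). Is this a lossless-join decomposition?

No

Chase test. Columns are Bldg, CourseID, Dept, Title, Room, Credits, Instr; row i has aⱼ where attribute j ∈ Ri, else bᵢⱼ.
Initial tableau (one row per fragment):
  row 1: b11 a2 b13 b14 b15 b16 a7
  row 2: a1 b22 a3 a4 a5 b26 b27
  row 3: b31 b32 a3 b34 b35 a6 b37
Rows 2 and 3 agree on Dept; apply Dept→Room and equate their Room entries.
Rows 2 and 3 agree on Room; apply Room→CourseID, Credits and equate their CourseID, Credits entries.
No row becomes fully distinguished — the join is lossy.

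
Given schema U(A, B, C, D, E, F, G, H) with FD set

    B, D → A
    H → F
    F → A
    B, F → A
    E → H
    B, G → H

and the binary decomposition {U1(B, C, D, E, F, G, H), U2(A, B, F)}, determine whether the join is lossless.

Common attributes: U1 ∩ U2 = {B, F}.
Closure of {B, F}: F → A applies, adding A. So (B, F)⁺ = {A, B, F}.
This closure contains every attribute of U2, so U1 ∩ U2 → U2. The join is lossless.

Yes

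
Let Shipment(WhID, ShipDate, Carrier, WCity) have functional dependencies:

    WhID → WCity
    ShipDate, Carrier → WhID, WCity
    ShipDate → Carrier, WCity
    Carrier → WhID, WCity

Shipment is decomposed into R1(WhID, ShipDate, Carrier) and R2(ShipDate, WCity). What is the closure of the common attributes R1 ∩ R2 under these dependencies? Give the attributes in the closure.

WhID, ShipDate, Carrier, WCity

R1 ∩ R2 = {ShipDate}.
ShipDate → Carrier, WCity applies, adding Carrier, WCity
Carrier → WhID, WCity applies, adding WhID
Closure: {WhID, ShipDate, Carrier, WCity}.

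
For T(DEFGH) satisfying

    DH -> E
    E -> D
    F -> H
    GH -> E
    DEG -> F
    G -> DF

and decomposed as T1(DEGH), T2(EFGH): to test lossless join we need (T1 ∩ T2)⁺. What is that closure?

DEFGH

T1 ∩ T2 = {EGH}.
E → D applies, adding D
DEG → F applies, adding F
Closure: {DEFGH}.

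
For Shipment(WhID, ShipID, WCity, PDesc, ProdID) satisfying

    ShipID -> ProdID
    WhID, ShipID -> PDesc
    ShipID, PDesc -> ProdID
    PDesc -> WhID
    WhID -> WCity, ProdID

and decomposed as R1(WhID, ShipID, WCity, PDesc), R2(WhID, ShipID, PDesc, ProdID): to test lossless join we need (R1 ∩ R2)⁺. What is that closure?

R1 ∩ R2 = {WhID, ShipID, PDesc}.
ShipID → ProdID applies, adding ProdID
WhID → WCity, ProdID applies, adding WCity
Closure: {WhID, ShipID, WCity, PDesc, ProdID}.

WhID, ShipID, WCity, PDesc, ProdID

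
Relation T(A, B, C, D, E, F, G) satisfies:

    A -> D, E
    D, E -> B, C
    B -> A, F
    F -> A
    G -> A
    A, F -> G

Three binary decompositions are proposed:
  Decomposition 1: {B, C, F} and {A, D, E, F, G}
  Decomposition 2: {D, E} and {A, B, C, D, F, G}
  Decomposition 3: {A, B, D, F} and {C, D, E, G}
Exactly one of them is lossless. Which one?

Decomposition 1: common = {F}, closure = {A, B, C, D, E, F, G} → lossless.
Decomposition 2: common = {D}, closure = {D} → lossy.
Decomposition 3: common = {D}, closure = {D} → lossy.

Decomposition 1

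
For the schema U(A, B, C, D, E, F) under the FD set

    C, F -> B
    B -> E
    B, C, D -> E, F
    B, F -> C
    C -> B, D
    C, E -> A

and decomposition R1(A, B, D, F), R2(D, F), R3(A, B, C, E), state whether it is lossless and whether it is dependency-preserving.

Lossless test (chase): Rows 1 and 3 agree on B; apply B→E and equate their E entries. No row becomes fully distinguished — the join is lossy.
Dependency preservation: the restricted closure of {B, C, D} across the fragments never reaches {E, F}, so B, C, D → E, F cannot be enforced without a join — not preserved.

lossy and not dependency-preserving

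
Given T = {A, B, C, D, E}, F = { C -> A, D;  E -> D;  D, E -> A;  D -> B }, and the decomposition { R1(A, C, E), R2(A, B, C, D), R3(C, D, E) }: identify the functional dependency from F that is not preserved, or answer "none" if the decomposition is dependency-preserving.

none

C → A, D lies within R2.
E → D lies within R3.
D, E → A: restricted closure across fragments reaches A.
D → B lies within R2.
Every dependency is enforceable on the fragments, so the decomposition is dependency-preserving.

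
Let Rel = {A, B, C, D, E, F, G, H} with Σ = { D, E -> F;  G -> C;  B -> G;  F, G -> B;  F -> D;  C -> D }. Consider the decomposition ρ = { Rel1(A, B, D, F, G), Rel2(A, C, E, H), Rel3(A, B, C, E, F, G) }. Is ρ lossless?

No

Chase test. Columns are A, B, C, D, E, F, G, H; row i has aⱼ where attribute j ∈ Reli, else bᵢⱼ.
Initial tableau (one row per fragment):
  row 1: a1 a2 b13 a4 b15 a6 a7 b18
  row 2: a1 b22 a3 b24 a5 b26 b27 a8
  row 3: a1 a2 a3 b34 a5 a6 a7 b38
Rows 1 and 3 agree on G; apply G→C and equate their C entries.
Rows 1 and 3 agree on F; apply F→D and equate their D entries.
Rows 1 and 2 agree on C; apply C→D and equate their D entries.
Rows 2 and 3 agree on D, E; apply D, E→F and equate their F entries.
No row becomes fully distinguished — the join is lossy.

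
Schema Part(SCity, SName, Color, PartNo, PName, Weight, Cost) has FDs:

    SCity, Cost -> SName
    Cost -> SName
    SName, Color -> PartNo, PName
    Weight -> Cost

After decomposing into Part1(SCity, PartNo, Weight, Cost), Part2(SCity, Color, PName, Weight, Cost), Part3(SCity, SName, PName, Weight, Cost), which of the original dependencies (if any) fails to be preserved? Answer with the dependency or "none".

SName, Color -> PartNo, PName

Check SName, Color → PartNo, PName: no single fragment contains all of {SName, Color, PartNo, PName}, and the restricted closure of {SName, Color} across the fragments never reaches {PartNo, PName}.
SCity, Cost → SName is preserved.
Cost → SName is preserved.
Weight → Cost is preserved.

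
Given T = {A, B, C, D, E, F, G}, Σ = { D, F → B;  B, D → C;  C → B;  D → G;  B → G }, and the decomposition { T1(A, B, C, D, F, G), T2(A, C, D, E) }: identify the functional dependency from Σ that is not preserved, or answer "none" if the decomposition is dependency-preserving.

D, F → B lies within T1.
B, D → C lies within T1.
C → B lies within T1.
D → G lies within T1.
B → G lies within T1.
Every dependency is enforceable on the fragments, so the decomposition is dependency-preserving.

none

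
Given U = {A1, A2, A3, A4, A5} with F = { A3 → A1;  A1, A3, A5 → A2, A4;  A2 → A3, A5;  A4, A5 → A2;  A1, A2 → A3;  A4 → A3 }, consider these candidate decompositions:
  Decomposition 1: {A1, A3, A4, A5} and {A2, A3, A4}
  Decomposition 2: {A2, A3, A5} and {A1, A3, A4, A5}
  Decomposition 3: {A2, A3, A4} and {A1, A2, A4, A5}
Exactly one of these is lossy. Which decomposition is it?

Decomposition 1

Decomposition 1: common = {A3, A4}, closure = {A1, A3, A4} → lossy.
Decomposition 2: common = {A3, A5}, closure = {A1, A2, A3, A4, A5} → lossless.
Decomposition 3: common = {A2, A4}, closure = {A1, A2, A3, A4, A5} → lossless.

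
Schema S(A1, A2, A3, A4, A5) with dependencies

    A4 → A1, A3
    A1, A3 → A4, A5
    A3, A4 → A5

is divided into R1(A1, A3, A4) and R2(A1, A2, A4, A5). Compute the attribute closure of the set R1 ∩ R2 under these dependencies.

R1 ∩ R2 = {A1, A4}.
A4 → A1, A3 applies, adding A3
A1, A3 → A4, A5 applies, adding A5
Closure: {A1, A3, A4, A5}.

A1, A3, A4, A5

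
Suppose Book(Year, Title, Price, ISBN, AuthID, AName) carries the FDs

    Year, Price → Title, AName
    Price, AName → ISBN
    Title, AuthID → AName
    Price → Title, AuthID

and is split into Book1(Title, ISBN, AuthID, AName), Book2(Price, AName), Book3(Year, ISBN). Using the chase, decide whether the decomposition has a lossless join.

No

Chase test. Columns are Year, Title, Price, ISBN, AuthID, AName; row i has aⱼ where attribute j ∈ Booki, else bᵢⱼ.
Initial tableau (one row per fragment):
  row 1: b11 a2 b13 a4 a5 a6
  row 2: b21 b22 a3 b24 b25 a6
  row 3: a1 b32 b33 a4 b35 b36
No row becomes fully distinguished — the join is lossy.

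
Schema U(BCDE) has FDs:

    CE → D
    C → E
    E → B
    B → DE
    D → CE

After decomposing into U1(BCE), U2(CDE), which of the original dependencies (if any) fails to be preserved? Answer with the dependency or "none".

CE → D lies within U2.
C → E lies within U1.
E → B lies within U1.
B → DE: restricted closure across fragments reaches DE.
D → CE lies within U2.
Every dependency is enforceable on the fragments, so the decomposition is dependency-preserving.

none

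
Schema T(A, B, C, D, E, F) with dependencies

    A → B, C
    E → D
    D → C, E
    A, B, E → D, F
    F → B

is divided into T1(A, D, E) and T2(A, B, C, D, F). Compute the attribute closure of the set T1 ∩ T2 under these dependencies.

T1 ∩ T2 = {A, D}.
A → B, C applies, adding B, C
D → C, E applies, adding E
A, B, E → D, F applies, adding F
Closure: {A, B, C, D, E, F}.

A, B, C, D, E, F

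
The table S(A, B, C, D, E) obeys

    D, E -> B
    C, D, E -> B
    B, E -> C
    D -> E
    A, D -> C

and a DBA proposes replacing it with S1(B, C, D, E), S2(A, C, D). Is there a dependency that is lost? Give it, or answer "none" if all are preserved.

D, E → B lies within S1.
C, D, E → B lies within S1.
B, E → C lies within S1.
D → E lies within S1.
A, D → C lies within S2.
Every dependency is enforceable on the fragments, so the decomposition is dependency-preserving.

none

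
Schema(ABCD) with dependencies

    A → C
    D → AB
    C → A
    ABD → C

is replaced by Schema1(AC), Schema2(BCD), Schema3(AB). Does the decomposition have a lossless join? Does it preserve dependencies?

Lossless test (chase): Rows 1 and 3 agree on A; apply A→C and equate their C entries. Rows 1 and 2 agree on C; apply C→A and equate their A entries. Row 2 is now all distinguished symbols — the join is lossless.
Dependency preservation: D → AB; ABD → C are not contained in any single fragment, but the restricted closure of each left-hand side across the fragments still reaches the right-hand side; the remaining FDs each lie inside some fragment. All dependencies are preserved.

lossless and dependency-preserving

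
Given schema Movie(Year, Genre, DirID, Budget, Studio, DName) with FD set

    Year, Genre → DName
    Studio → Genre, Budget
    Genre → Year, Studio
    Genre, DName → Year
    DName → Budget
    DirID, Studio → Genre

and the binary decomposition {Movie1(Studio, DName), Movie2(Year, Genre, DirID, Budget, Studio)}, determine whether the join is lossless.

Common attributes: Movie1 ∩ Movie2 = {Studio}.
Closure of {Studio}: Studio → Genre, Budget applies, adding Genre, Budget; Genre → Year, Studio applies, adding Year; Year, Genre → DName applies, adding DName. So (Studio)⁺ = {Year, Genre, Budget, Studio, DName}.
This closure contains every attribute of Movie1, so Movie1 ∩ Movie2 → Movie1. The join is lossless.

Yes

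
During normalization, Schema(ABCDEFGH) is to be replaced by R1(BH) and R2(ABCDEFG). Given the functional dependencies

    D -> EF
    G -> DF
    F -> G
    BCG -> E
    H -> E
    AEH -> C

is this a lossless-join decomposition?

No

Common attributes: R1 ∩ R2 = {B}.
No dependency enlarges {B}, so (B)⁺ = {B}.
The closure contains neither all of R1 = {BH} nor all of R2 = {ABCDEFG}, so the common attributes are not a superkey of either fragment. The join is lossy.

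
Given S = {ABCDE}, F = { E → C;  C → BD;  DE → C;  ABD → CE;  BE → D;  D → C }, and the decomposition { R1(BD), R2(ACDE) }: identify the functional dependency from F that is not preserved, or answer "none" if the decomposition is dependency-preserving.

E → C lies within R2.
C → BD: restricted closure across fragments reaches BD.
DE → C lies within R2.
ABD → CE: restricted closure across fragments reaches CE.
BE → D: restricted closure across fragments reaches D.
D → C lies within R2.
Every dependency is enforceable on the fragments, so the decomposition is dependency-preserving.

none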